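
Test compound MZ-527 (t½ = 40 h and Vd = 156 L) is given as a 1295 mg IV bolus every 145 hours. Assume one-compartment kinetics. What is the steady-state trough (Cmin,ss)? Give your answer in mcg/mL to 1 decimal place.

0.7 mcg/mL

Over one 145-h interval, 145/40 ≈ 3.625 half-lives elapse, leaving f ≈ 0.0811 of each dose.
At steady state, accumulation factor R = 1/(1 − e^(−kτ)) ≈ 1.0883.
Each bolus raises the concentration by D/Vd = 1295/156 ≈ 8.301 mcg/mL.
Steady-state peak Cmax,ss = C₀·R ≈ 8.301 × 1.0883 ≈ 9.034 mcg/mL.
Steady-state trough Cmin,ss = Cmax,ss·f ≈ 9.034 × 0.0811 ≈ 0.733 mcg/mL.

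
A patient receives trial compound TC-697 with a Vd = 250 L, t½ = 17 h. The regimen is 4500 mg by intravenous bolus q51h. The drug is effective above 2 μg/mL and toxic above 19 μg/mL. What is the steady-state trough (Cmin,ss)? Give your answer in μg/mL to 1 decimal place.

2.6 μg/mL

The dosing interval is 3 half-lives, so f = 2^(−3) = 0.125.
Accumulation ratio R = 1/(1 − f) = 1/0.875 = 8/7.
Single-dose peak C₀ = D/Vd = 4500/250 = 18 μg/mL.
Steady-state peak Cmax,ss = C₀·R = 18 × 8/7 ≈ 20.571 μg/mL.
Steady-state trough Cmin,ss = Cmax,ss·f ≈ 20.571 × 0.125 ≈ 2.571 μg/mL.
Trough 2.6 μg/mL vs MEC 2 μg/mL: adequate.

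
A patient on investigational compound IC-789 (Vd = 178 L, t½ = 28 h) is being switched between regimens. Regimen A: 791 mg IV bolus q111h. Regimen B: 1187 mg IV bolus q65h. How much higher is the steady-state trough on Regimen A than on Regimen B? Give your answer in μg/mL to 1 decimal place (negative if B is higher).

-1.4 μg/mL

Regimen A: f = (1/2)^(111/28) ≈ 0.0641; Cmin,ss = (791/178)·f/(1−f) ≈ 0.304 μg/mL.
Regimen B: f = (1/2)^(65/28) ≈ 0.2001; Cmin,ss = (1187/178)·f/(1−f) ≈ 1.668 μg/mL.
Difference ≈ 0.304 − 1.668 ≈ -1.364 μg/mL.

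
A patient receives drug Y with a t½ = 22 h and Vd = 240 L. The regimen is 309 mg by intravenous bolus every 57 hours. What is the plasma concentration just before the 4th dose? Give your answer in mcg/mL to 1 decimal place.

f = (1/2)^(τ/t½) = (1/2)^(57/22) ≈ 0.1660.
C₀ = D/Vd = 309/240 ≈ 1.288 mcg/mL.
Before the 4th dose, 3 doses have been given. Superposition: Cmin = C₀·(f + f² + … + f^3).
≈ 1.288 × (0.1660 + 0.0276 + 0.0046) ≈ 1.288 × 0.1982 ≈ 0.255 mcg/mL.

0.3 mcg/mL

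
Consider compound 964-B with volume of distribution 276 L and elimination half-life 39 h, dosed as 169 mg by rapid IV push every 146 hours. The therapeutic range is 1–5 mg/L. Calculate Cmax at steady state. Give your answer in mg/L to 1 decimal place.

k = ln2/t½ = ln2/39 ≈ 0.017773 h⁻¹; fraction remaining f = e^(−kτ) = e^(−0.017773×146) ≈ 0.0747.
Accumulation ratio R = 1/(1 − f) ≈ 1/0.9253 ≈ 1.0807.
Each bolus raises the concentration by D/Vd = 169/276 ≈ 0.612 mg/L.
Steady-state peak Cmax,ss = C₀·R ≈ 0.612 × 1.0807 ≈ 0.661 mg/L.
Peak 0.7 mg/L vs MTC 5 mg/L: below toxic threshold.

0.7 mg/L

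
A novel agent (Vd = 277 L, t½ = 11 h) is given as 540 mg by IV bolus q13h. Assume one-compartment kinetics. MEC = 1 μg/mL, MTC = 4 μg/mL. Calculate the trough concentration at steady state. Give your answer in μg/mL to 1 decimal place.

k = ln2/t½ = ln2/11 ≈ 0.063013 h⁻¹; fraction remaining f = e^(−kτ) = e^(−0.063013×13) ≈ 0.4408.
Each bolus raises the concentration by D/Vd = 540/277 ≈ 1.949 μg/mL.
Steady-state trough Cmin,ss = C₀·f/(1−f) ≈ 1.949 × 0.4408/0.5592 ≈ 1.536 μg/mL.
Trough 1.5 μg/mL vs MEC 1 μg/mL: adequate.

1.5 μg/mL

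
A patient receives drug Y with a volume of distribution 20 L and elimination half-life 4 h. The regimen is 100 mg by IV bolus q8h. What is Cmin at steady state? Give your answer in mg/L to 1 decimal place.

1.7 mg/L

τ = 8 h = 2 half-lives, so f = (1/2)^2 = 0.25.
Accumulation ratio R = 1/(1 − f) = 1/0.75 = 4/3.
Single-dose peak C₀ = D/Vd = 100/20 = 5 mg/L.
Steady-state peak Cmax,ss = C₀·R = 5 × 4/3 ≈ 6.667 mg/L.
Steady-state trough Cmin,ss = Cmax,ss·f ≈ 6.667 × 0.25 ≈ 1.667 mg/L.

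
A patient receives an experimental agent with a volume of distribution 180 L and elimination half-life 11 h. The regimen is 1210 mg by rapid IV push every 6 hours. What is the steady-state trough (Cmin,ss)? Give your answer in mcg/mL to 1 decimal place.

14.6 mcg/mL

τ/t½ = 6/11 ≈ 0.54545, so fraction remaining f = (1/2)^(6/11) ≈ 0.6852.
Single-dose peak C₀ = D/Vd = 1210/180 ≈ 6.722 mcg/mL.
Steady-state trough Cmin,ss = C₀·f/(1−f) ≈ 6.722 × 0.6852/0.3148 ≈ 14.631 mcg/mL.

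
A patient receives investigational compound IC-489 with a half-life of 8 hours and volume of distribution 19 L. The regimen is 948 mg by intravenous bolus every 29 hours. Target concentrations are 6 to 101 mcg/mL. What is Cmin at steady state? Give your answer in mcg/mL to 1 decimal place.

Over one 29-h interval, 29/8 ≈ 3.625 half-lives elapse, leaving f ≈ 0.0811 of each dose.
Accumulation ratio R = 1/(1 − f) ≈ 1/0.9189 ≈ 1.0883.
Single-dose peak C₀ = D/Vd = 948/19 ≈ 49.895 mcg/mL.
Steady-state peak Cmax,ss = C₀·R ≈ 49.895 × 1.0883 ≈ 54.301 mcg/mL.
One interval later, Cmin,ss = Cmax,ss·e^(−kτ) ≈ 54.301 × 0.0811 ≈ 4.404 mcg/mL.
Trough 4.4 mcg/mL vs MEC 6 mcg/mL: subtherapeutic.

4.4 mcg/mL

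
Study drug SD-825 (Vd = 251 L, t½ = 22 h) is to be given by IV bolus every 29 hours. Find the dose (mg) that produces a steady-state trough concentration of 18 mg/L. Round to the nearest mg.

6748 mg

τ/t½ = 29/22 ≈ 1.3182, so f = (1/2)^(29/22) ≈ 0.401040.
Cmin,ss = (D/Vd)·f/(1−f), so D = Cmin,ss·Vd·(1−f)/f.
D = 18 × 251 × (1−f)/f ≈ 18 × 251 × 1.49352 ≈ 6747.72 mg.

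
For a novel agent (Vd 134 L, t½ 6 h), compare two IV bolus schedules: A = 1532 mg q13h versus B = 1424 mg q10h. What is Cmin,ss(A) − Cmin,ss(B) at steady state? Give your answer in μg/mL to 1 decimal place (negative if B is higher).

Regimen A: f = (1/2)^(13/6) ≈ 0.2227; Cmin,ss = (1532/134)·f/(1−f) ≈ 3.276 μg/mL.
Regimen B: f = (1/2)^(10/6) ≈ 0.3150; Cmin,ss = (1424/134)·f/(1−f) ≈ 4.887 μg/mL.
Difference ≈ 3.276 − 4.887 ≈ -1.611 μg/mL.

-1.6 μg/mL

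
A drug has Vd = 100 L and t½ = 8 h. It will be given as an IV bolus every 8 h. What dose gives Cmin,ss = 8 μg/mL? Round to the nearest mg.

τ/t½ = 8/8 ≈ 1, so f = (1/2)^(8/8) ≈ 0.500000.
Cmin,ss = (D/Vd)·f/(1−f), so D = Cmin,ss·Vd·(1−f)/f.
D = 8 × 100 × (1−f)/f ≈ 8 × 100 × 1.00000 ≈ 800.00 mg.

800 mg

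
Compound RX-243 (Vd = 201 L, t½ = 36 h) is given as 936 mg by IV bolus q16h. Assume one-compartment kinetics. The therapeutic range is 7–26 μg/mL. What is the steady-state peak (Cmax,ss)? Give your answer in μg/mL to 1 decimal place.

k = ln2/t½ = ln2/36 ≈ 0.019254 h⁻¹; fraction remaining f = e^(−kτ) = e^(−0.019254×16) ≈ 0.7349.
Accumulation ratio R = 1/(1 − f) ≈ 1/0.2651 ≈ 3.7722.
Single-dose peak C₀ = D/Vd = 936/201 ≈ 4.657 μg/mL.
Steady-state peak Cmax,ss = C₀·R ≈ 4.657 × 3.7722 ≈ 17.567 μg/mL.
Peak 17.6 μg/mL vs MTC 26 μg/mL: below toxic threshold.

17.6 μg/mL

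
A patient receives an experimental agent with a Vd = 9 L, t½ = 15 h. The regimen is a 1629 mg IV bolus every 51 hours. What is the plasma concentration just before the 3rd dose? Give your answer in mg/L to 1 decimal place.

18.8 mg/L

f = (1/2)^(τ/t½) = (1/2)^(51/15) ≈ 0.0947.
C₀ = D/Vd = 1629/9 ≈ 181.000 mg/L.
Before the 3rd dose, 2 doses have been given. Superposition: Cmin = C₀·(f + f²).
≈ 181.000 × (0.0947 + 0.0090) ≈ 181.000 × 0.1037 ≈ 18.770 mg/L.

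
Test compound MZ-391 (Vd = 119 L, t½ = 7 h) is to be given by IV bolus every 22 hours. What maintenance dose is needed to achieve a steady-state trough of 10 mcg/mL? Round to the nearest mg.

τ/t½ = 22/7 ≈ 3.1429, so f = (1/2)^(22/7) ≈ 0.113215.
Cmin,ss = (D/Vd)·f/(1−f), so D = Cmin,ss·Vd·(1−f)/f.
D = 10 × 119 × (1−f)/f ≈ 10 × 119 × 7.83275 ≈ 9320.97 mg.

9321 mg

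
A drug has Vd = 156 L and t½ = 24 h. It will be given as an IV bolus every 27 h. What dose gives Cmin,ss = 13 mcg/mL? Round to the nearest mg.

2395 mg

τ/t½ = 27/24 ≈ 1.125, so f = (1/2)^(27/24) ≈ 0.458502.
Cmin,ss = (D/Vd)·f/(1−f), so D = Cmin,ss·Vd·(1−f)/f.
D = 13 × 156 × (1−f)/f ≈ 13 × 156 × 1.18102 ≈ 2395.11 mg.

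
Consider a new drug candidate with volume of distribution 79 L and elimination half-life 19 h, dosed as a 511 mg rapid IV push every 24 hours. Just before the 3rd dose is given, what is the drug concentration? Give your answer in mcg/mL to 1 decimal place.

f = (1/2)^(τ/t½) = (1/2)^(24/19) ≈ 0.4166.
C₀ = D/Vd = 511/79 ≈ 6.468 mcg/mL.
Before the 3rd dose, 2 doses have been given. Superposition: Cmin = C₀·(f + f²).
≈ 6.468 × (0.4166 + 0.1736) ≈ 6.468 × 0.5902 ≈ 3.817 mcg/mL.

3.8 mcg/mL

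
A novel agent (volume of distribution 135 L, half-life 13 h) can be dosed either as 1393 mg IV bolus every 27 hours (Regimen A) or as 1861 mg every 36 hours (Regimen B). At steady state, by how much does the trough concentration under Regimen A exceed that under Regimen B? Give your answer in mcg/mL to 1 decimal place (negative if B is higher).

Regimen A: f = (1/2)^(27/13) ≈ 0.2370; Cmin,ss = (1393/135)·f/(1−f) ≈ 3.205 mcg/mL.
Regimen B: f = (1/2)^(36/13) ≈ 0.1467; Cmin,ss = (1861/135)·f/(1−f) ≈ 2.370 mcg/mL.
Difference ≈ 3.205 − 2.370 ≈ 0.835 mcg/mL.

0.8 mcg/mL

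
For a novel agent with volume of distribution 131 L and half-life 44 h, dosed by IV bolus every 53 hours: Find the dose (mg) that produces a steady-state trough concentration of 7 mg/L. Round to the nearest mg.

τ/t½ = 53/44 ≈ 1.2045, so f = (1/2)^(53/44) ≈ 0.433906.
Cmin,ss = (D/Vd)·f/(1−f), so D = Cmin,ss·Vd·(1−f)/f.
D = 7 × 131 × (1−f)/f ≈ 7 × 131 × 1.30465 ≈ 1196.36 mg.

1196 mg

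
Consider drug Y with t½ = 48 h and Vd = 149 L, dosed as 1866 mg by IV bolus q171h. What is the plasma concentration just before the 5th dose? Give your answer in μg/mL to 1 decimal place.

f = (1/2)^(τ/t½) = (1/2)^(171/48) ≈ 0.0846.
C₀ = D/Vd = 1866/149 ≈ 12.523 μg/mL.
Before the 5th dose, 4 doses have been given. Superposition: Cmin = C₀·(f + f² + … + f^4).
≈ 12.523 × (0.0846 + 0.0072 + 0.0006 + 0.0001) ≈ 12.523 × 0.0925 ≈ 1.158 μg/mL.

1.2 μg/mL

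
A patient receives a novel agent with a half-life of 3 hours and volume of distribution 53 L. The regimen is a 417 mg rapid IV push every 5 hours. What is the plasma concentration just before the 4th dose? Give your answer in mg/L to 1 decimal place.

f = (1/2)^(τ/t½) = (1/2)^(5/3) ≈ 0.3150.
C₀ = D/Vd = 417/53 ≈ 7.868 mg/L.
Before the 4th dose, 3 doses have been given. Superposition: Cmin = C₀·(f + f² + … + f^3).
≈ 7.868 × (0.3150 + 0.0992 + 0.0313) ≈ 7.868 × 0.4455 ≈ 3.505 mg/L.

3.5 mg/L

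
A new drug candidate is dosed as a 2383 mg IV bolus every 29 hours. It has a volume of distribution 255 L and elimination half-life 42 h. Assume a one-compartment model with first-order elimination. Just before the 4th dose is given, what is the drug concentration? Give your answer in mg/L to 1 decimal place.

11.6 mg/L

f = (1/2)^(τ/t½) = (1/2)^(29/42) ≈ 0.6196.
C₀ = D/Vd = 2383/255 ≈ 9.345 mg/L.
Before the 4th dose, 3 doses have been given. Superposition: Cmin = C₀·(f + f² + … + f^3).
≈ 9.345 × (0.6196 + 0.3839 + 0.2379) ≈ 9.345 × 1.2414 ≈ 11.601 mg/L.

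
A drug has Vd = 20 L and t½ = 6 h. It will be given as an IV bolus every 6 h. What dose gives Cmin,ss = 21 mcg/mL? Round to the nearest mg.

420 mg

τ/t½ = 6/6 ≈ 1, so f = (1/2)^(6/6) ≈ 0.500000.
Cmin,ss = (D/Vd)·f/(1−f), so D = Cmin,ss·Vd·(1−f)/f.
D = 21 × 20 × (1−f)/f ≈ 21 × 20 × 1.00000 ≈ 420.00 mg.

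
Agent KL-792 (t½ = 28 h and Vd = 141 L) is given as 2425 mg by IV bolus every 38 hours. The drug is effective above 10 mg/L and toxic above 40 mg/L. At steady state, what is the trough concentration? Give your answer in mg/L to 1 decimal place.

11.0 mg/L

Over one 38-h interval, 38/28 ≈ 1.3571 half-lives elapse, leaving f ≈ 0.3904 of each dose.
Single-dose peak C₀ = D/Vd = 2425/141 ≈ 17.199 mg/L.
Steady-state trough Cmin,ss = C₀·f/(1−f) ≈ 17.199 × 0.3904/0.6096 ≈ 11.015 mg/L.
Trough 11.0 mg/L vs MEC 10 mg/L: adequate.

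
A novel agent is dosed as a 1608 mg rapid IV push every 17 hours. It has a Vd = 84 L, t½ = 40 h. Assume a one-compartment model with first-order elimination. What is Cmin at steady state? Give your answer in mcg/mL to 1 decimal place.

k = ln2/t½ = ln2/40 ≈ 0.017329 h⁻¹; fraction remaining f = e^(−kτ) = e^(−0.017329×17) ≈ 0.7448.
Each bolus raises the concentration by D/Vd = 1608/84 ≈ 19.143 mcg/mL.
Steady-state trough Cmin,ss = C₀·f/(1−f) ≈ 19.143 × 0.7448/0.2552 ≈ 55.869 mcg/mL.

55.9 mcg/mL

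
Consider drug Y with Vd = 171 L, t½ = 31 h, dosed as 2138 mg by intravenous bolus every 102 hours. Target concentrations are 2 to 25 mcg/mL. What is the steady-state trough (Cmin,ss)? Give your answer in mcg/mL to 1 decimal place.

1.4 mcg/mL

Over one 102-h interval, 102/31 ≈ 3.2903 half-lives elapse, leaving f ≈ 0.1022 of each dose.
At steady state, accumulation factor R = 1/(1 − e^(−kτ)) ≈ 1.1138.
Single-dose peak C₀ = D/Vd = 2138/171 ≈ 12.503 mcg/mL.
Cmax,ss = C₀/(1 − f) ≈ 12.503/0.8978 ≈ 13.926 mcg/mL.
One interval later, Cmin,ss = Cmax,ss·e^(−kτ) ≈ 13.926 × 0.1022 ≈ 1.423 mcg/mL.
Trough 1.4 mcg/mL vs MEC 2 mcg/mL: subtherapeutic.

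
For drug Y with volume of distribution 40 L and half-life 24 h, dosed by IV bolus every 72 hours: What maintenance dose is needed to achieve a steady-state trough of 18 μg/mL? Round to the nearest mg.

5040 mg

τ/t½ = 72/24 ≈ 3, so f = (1/2)^(72/24) ≈ 0.125000.
Cmin,ss = (D/Vd)·f/(1−f), so D = Cmin,ss·Vd·(1−f)/f.
D = 18 × 40 × (1−f)/f ≈ 18 × 40 × 7.00000 ≈ 5040.00 mg.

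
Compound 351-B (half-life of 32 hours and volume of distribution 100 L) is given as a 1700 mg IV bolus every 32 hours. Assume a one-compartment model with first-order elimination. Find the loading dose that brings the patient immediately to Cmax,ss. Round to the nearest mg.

3400 mg

f = (1/2)^(32/32) ≈ 0.500000; accumulation ratio R = 1/(1−f) ≈ 2.00000.
Loading dose to hit Cmax,ss on first dose: D_load = D_maint·R ≈ 1700 × 2.00000 ≈ 3400.00 mg.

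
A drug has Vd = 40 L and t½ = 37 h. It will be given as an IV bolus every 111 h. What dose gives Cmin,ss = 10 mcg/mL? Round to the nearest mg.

2800 mg

τ/t½ = 111/37 ≈ 3, so f = (1/2)^(111/37) ≈ 0.125000.
Cmin,ss = (D/Vd)·f/(1−f), so D = Cmin,ss·Vd·(1−f)/f.
D = 10 × 40 × (1−f)/f ≈ 10 × 40 × 7.00000 ≈ 2800.00 mg.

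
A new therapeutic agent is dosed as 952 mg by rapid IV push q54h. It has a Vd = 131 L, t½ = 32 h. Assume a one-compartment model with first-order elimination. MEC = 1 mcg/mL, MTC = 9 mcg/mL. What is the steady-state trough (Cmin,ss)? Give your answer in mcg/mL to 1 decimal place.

3.3 mcg/mL

k = ln2/t½ = ln2/32 ≈ 0.021661 h⁻¹; fraction remaining f = e^(−kτ) = e^(−0.021661×54) ≈ 0.3105.
Each bolus raises the concentration by D/Vd = 952/131 ≈ 7.267 mcg/mL.
Steady-state trough Cmin,ss = C₀·f/(1−f) ≈ 7.267 × 0.3105/0.6895 ≈ 3.273 mcg/mL.
Trough 3.3 mcg/mL vs MEC 1 mcg/mL: adequate.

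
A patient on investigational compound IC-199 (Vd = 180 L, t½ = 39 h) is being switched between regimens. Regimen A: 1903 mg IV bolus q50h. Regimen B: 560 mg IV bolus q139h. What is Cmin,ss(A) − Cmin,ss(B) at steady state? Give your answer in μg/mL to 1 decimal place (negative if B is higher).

Regimen A: f = (1/2)^(50/39) ≈ 0.4112; Cmin,ss = (1903/180)·f/(1−f) ≈ 7.383 μg/mL.
Regimen B: f = (1/2)^(139/39) ≈ 0.0845; Cmin,ss = (560/180)·f/(1−f) ≈ 0.287 μg/mL.
Difference ≈ 7.383 − 0.287 ≈ 7.096 μg/mL.

7.1 μg/mL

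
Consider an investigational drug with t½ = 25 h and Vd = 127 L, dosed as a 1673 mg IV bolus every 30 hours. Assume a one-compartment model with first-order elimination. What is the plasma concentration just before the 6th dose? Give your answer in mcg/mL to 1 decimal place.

10.0 mcg/mL

f = (1/2)^(τ/t½) = (1/2)^(30/25) ≈ 0.4353.
C₀ = D/Vd = 1673/127 ≈ 13.173 mcg/mL.
Before the 6th dose, 5 doses have been given. Superposition: Cmin = C₀·(f + f² + … + f^5).
≈ 13.173 × (0.4353 + 0.1895 + 0.0825 + 0.0359 + 0.0156) ≈ 13.173 × 0.7588 ≈ 9.996 mcg/mL.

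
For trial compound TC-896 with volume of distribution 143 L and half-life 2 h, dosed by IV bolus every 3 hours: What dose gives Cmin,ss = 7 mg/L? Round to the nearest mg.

τ/t½ = 3/2 ≈ 1.5, so f = (1/2)^(3/2) ≈ 0.353553.
Cmin,ss = (D/Vd)·f/(1−f), so D = Cmin,ss·Vd·(1−f)/f.
D = 7 × 143 × (1−f)/f ≈ 7 × 143 × 1.82843 ≈ 1830.26 mg.

1830 mg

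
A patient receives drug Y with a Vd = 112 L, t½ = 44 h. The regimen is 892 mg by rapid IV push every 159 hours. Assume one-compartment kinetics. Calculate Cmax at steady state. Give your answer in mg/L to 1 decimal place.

8.7 mg/L

τ/t½ = 159/44 ≈ 3.6136, so fraction remaining f = (1/2)^(159/44) ≈ 0.0817.
At steady state, accumulation factor R = 1/(1 − e^(−kτ)) ≈ 1.0890.
Each bolus raises the concentration by D/Vd = 892/112 ≈ 7.964 mg/L.
Steady-state peak Cmax,ss = C₀·R ≈ 7.964 × 1.0890 ≈ 8.673 mg/L.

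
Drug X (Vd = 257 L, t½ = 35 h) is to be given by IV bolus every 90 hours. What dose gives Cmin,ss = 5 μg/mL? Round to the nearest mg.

6353 mg

τ/t½ = 90/35 ≈ 2.5714, so f = (1/2)^(90/35) ≈ 0.168238.
Cmin,ss = (D/Vd)·f/(1−f), so D = Cmin,ss·Vd·(1−f)/f.
D = 5 × 257 × (1−f)/f ≈ 5 × 257 × 4.94396 ≈ 6352.99 mg.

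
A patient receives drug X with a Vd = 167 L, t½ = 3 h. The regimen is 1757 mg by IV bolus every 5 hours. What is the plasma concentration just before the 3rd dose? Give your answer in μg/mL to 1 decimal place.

f = (1/2)^(τ/t½) = (1/2)^(5/3) ≈ 0.3150.
C₀ = D/Vd = 1757/167 ≈ 10.521 μg/mL.
Before the 3rd dose, 2 doses have been given. Superposition: Cmin = C₀·(f + f²).
≈ 10.521 × (0.3150 + 0.0992) ≈ 10.521 × 0.4142 ≈ 4.358 μg/mL.

4.4 μg/mL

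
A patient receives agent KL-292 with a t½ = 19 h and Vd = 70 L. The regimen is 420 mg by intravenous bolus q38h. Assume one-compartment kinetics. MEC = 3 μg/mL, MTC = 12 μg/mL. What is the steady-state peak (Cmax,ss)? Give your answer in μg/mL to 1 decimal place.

8.0 μg/mL

The dosing interval is 2 half-lives, so f = 2^(−2) = 0.25.
At steady state, R = 1/(1 − 0.25) = 4/3.
Single-dose peak C₀ = D/Vd = 420/70 = 6 μg/mL.
Steady-state peak Cmax,ss = C₀·R = 6 × 4/3 ≈ 8.000 μg/mL.
Peak 8.0 μg/mL vs MTC 12 μg/mL: below toxic threshold.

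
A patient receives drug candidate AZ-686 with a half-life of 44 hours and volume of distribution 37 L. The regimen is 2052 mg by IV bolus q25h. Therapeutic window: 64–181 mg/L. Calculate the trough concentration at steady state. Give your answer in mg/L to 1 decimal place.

114.9 mg/L

k = ln2/t½ = ln2/44 ≈ 0.015753 h⁻¹; fraction remaining f = e^(−kτ) = e^(−0.015753×25) ≈ 0.6745.
Each bolus raises the concentration by D/Vd = 2052/37 ≈ 55.459 mg/L.
Steady-state trough Cmin,ss = C₀·f/(1−f) ≈ 55.459 × 0.6745/0.3255 ≈ 114.922 mg/L.
Trough 114.9 mg/L vs MEC 64 mg/L: adequate.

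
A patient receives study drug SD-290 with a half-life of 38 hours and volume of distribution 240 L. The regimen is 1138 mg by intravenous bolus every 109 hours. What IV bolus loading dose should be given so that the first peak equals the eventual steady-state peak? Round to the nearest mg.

1319 mg

f = (1/2)^(109/38) ≈ 0.136936; accumulation ratio R = 1/(1−f) ≈ 1.15866.
Loading dose to hit Cmax,ss on first dose: D_load = D_maint·R ≈ 1138 × 1.15866 ≈ 1318.56 mg.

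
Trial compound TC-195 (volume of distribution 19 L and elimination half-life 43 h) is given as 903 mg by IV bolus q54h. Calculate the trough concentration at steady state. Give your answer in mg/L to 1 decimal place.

Over one 54-h interval, 54/43 ≈ 1.2558 half-lives elapse, leaving f ≈ 0.4188 of each dose.
At steady state, accumulation factor R = 1/(1 − e^(−kτ)) ≈ 1.7206.
Each bolus raises the concentration by D/Vd = 903/19 ≈ 47.526 mg/L.
Steady-state peak Cmax,ss = C₀·R ≈ 47.526 × 1.7206 ≈ 81.773 mg/L.
One interval later, Cmin,ss = Cmax,ss·e^(−kτ) ≈ 81.773 × 0.4188 ≈ 34.247 mg/L.

34.2 mg/L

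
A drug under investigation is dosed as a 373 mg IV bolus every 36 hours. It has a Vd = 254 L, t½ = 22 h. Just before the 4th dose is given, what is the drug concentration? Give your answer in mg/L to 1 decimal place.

0.7 mg/L

f = (1/2)^(τ/t½) = (1/2)^(36/22) ≈ 0.3217.
C₀ = D/Vd = 373/254 ≈ 1.469 mg/L.
Before the 4th dose, 3 doses have been given. Superposition: Cmin = C₀·(f + f² + … + f^3).
≈ 1.469 × (0.3217 + 0.1035 + 0.0333) ≈ 1.469 × 0.4585 ≈ 0.674 mg/L.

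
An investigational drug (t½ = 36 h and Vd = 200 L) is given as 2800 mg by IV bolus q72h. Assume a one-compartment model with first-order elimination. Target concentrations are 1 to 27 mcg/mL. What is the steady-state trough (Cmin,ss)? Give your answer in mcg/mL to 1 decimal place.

4.7 mcg/mL

τ = 72 h = 2 half-lives, so f = (1/2)^2 = 0.25.
At steady state, R = 1/(1 − 0.25) = 4/3.
Single-dose peak C₀ = D/Vd = 2800/200 = 14 mcg/mL.
Steady-state peak Cmax,ss = C₀·R = 14 × 4/3 ≈ 18.667 mcg/mL.
Steady-state trough Cmin,ss = Cmax,ss·f ≈ 18.667 × 0.25 ≈ 4.667 mcg/mL.
Trough 4.7 mcg/mL vs MEC 1 mcg/mL: adequate.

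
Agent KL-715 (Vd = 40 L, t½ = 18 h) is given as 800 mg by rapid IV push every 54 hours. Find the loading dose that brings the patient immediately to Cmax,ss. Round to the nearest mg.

914 mg

f = (1/2)^(54/18) ≈ 0.125000; accumulation ratio R = 1/(1−f) ≈ 1.14286.
Loading dose to hit Cmax,ss on first dose: D_load = D_maint·R ≈ 800 × 1.14286 ≈ 914.29 mg.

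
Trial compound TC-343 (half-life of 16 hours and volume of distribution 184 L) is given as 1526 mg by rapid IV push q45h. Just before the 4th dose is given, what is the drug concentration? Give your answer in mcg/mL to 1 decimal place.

f = (1/2)^(τ/t½) = (1/2)^(45/16) ≈ 0.1423.
C₀ = D/Vd = 1526/184 ≈ 8.293 mcg/mL.
Before the 4th dose, 3 doses have been given. Superposition: Cmin = C₀·(f + f² + … + f^3).
≈ 8.293 × (0.1423 + 0.0202 + 0.0029) ≈ 8.293 × 0.1654 ≈ 1.372 mcg/mL.

1.4 mcg/mL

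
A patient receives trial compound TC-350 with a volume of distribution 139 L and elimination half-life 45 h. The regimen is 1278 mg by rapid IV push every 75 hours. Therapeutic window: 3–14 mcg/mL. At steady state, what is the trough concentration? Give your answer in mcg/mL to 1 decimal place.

τ/t½ = 75/45 ≈ 1.6667, so fraction remaining f = (1/2)^(75/45) ≈ 0.3150.
Single-dose peak C₀ = D/Vd = 1278/139 ≈ 9.194 mcg/mL.
Steady-state trough Cmin,ss = C₀·f/(1−f) ≈ 9.194 × 0.3150/0.6850 ≈ 4.228 mcg/mL.
Trough 4.2 mcg/mL vs MEC 3 mcg/mL: adequate.

4.2 mcg/mL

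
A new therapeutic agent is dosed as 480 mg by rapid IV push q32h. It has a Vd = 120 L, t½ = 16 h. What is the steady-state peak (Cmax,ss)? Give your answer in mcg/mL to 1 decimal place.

τ = 32 h = 2 half-lives, so f = (1/2)^2 = 0.25.
At steady state, R = 1/(1 − 0.25) = 4/3.
Single-dose peak C₀ = D/Vd = 480/120 = 4 mcg/mL.
Steady-state peak Cmax,ss = C₀·R = 4 × 4/3 ≈ 5.333 mcg/mL.

5.3 mcg/mL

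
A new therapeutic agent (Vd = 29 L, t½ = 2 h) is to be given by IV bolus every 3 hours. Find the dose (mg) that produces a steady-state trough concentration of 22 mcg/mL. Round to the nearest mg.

1167 mg

τ/t½ = 3/2 ≈ 1.5, so f = (1/2)^(3/2) ≈ 0.353553.
Cmin,ss = (D/Vd)·f/(1−f), so D = Cmin,ss·Vd·(1−f)/f.
D = 22 × 29 × (1−f)/f ≈ 22 × 29 × 1.82843 ≈ 1166.54 mg.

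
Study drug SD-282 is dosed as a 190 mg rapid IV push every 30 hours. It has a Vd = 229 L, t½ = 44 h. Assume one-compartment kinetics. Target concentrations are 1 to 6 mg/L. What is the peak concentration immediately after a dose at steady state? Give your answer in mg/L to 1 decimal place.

2.2 mg/L

k = ln2/t½ = ln2/44 ≈ 0.015753 h⁻¹; fraction remaining f = e^(−kτ) = e^(−0.015753×30) ≈ 0.6234.
At steady state, accumulation factor R = 1/(1 − e^(−kτ)) ≈ 2.6553.
Each bolus raises the concentration by D/Vd = 190/229 ≈ 0.830 mg/L.
Steady-state peak Cmax,ss = C₀·R ≈ 0.830 × 2.6553 ≈ 2.204 mg/L.
Peak 2.2 mg/L vs MTC 6 mg/L: below toxic threshold.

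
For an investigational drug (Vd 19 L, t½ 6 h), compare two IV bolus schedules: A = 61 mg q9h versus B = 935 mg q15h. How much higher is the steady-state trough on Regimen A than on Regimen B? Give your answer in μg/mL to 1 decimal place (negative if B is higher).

Regimen A: f = (1/2)^(9/6) ≈ 0.3536; Cmin,ss = (61/19)·f/(1−f) ≈ 1.756 μg/mL.
Regimen B: f = (1/2)^(15/6) ≈ 0.1768; Cmin,ss = (935/19)·f/(1−f) ≈ 10.569 μg/mL.
Difference ≈ 1.756 − 10.569 ≈ -8.813 μg/mL.

-8.8 μg/mL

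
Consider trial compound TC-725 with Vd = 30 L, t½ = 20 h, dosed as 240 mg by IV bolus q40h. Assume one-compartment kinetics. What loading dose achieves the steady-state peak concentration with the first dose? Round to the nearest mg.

f = (1/2)^(40/20) ≈ 0.250000; accumulation ratio R = 1/(1−f) ≈ 1.33333.
Loading dose to hit Cmax,ss on first dose: D_load = D_maint·R ≈ 240 × 1.33333 ≈ 320.00 mg.

320 mg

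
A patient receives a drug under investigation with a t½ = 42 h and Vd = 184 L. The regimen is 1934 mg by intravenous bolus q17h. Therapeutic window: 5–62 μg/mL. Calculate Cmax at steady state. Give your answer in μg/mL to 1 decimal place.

k = ln2/t½ = ln2/42 ≈ 0.016504 h⁻¹; fraction remaining f = e^(−kτ) = e^(−0.016504×17) ≈ 0.7554.
At steady state, accumulation factor R = 1/(1 − e^(−kτ)) ≈ 4.0883.
Each bolus raises the concentration by D/Vd = 1934/184 ≈ 10.511 μg/mL.
Cmax,ss = C₀/(1 − f) ≈ 10.511/0.2446 ≈ 42.972 μg/mL.
Peak 43.0 μg/mL vs MTC 62 μg/mL: below toxic threshold.

43.0 μg/mL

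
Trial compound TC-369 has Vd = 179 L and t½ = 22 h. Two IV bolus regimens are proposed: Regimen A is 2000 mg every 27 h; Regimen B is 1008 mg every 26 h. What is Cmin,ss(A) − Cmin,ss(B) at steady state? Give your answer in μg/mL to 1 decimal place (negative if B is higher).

Regimen A: f = (1/2)^(27/22) ≈ 0.4271; Cmin,ss = (2000/179)·f/(1−f) ≈ 8.330 μg/mL.
Regimen B: f = (1/2)^(26/22) ≈ 0.4408; Cmin,ss = (1008/179)·f/(1−f) ≈ 4.439 μg/mL.
Difference ≈ 8.330 − 4.439 ≈ 3.891 μg/mL.

3.9 μg/mL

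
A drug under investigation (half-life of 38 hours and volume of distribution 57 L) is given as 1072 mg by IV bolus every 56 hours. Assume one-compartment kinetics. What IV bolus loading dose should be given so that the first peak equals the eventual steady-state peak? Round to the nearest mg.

1675 mg

f = (1/2)^(56/38) ≈ 0.360062; accumulation ratio R = 1/(1−f) ≈ 1.56265.
Loading dose to hit Cmax,ss on first dose: D_load = D_maint·R ≈ 1072 × 1.56265 ≈ 1675.16 mg.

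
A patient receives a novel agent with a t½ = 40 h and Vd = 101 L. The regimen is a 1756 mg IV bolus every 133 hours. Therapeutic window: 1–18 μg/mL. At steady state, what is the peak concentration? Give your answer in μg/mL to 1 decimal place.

19.3 μg/mL

Over one 133-h interval, 133/40 ≈ 3.325 half-lives elapse, leaving f ≈ 0.0998 of each dose.
Accumulation ratio R = 1/(1 − f) ≈ 1/0.9002 ≈ 1.1109.
Single-dose peak C₀ = D/Vd = 1756/101 ≈ 17.386 μg/mL.
Steady-state peak Cmax,ss = C₀·R ≈ 17.386 × 1.1109 ≈ 19.314 μg/mL.
Peak 19.3 μg/mL vs MTC 18 μg/mL: exceeds toxic threshold.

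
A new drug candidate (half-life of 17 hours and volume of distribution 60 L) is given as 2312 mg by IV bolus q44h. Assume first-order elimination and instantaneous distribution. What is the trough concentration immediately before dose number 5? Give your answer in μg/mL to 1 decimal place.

7.7 μg/mL

f = (1/2)^(τ/t½) = (1/2)^(44/17) ≈ 0.1663.
C₀ = D/Vd = 2312/60 ≈ 38.533 μg/mL.
Before the 5th dose, 4 doses have been given. Superposition: Cmin = C₀·(f + f² + … + f^4).
≈ 38.533 × (0.1663 + 0.0277 + 0.0046 + 0.0008) ≈ 38.533 × 0.1994 ≈ 7.683 μg/mL.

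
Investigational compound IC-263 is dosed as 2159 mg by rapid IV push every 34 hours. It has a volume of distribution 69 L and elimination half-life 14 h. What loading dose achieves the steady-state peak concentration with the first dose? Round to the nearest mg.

f = (1/2)^(34/14) ≈ 0.185749; accumulation ratio R = 1/(1−f) ≈ 1.22812.
Loading dose to hit Cmax,ss on first dose: D_load = D_maint·R ≈ 2159 × 1.22812 ≈ 2651.51 mg.

2652 mg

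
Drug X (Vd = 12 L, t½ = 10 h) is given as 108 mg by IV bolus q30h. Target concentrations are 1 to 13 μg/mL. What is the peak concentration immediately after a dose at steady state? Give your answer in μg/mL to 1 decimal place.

The dosing interval is 3 half-lives, so f = 2^(−3) = 0.125.
At steady state, R = 1/(1 − 0.125) = 8/7.
Single-dose peak C₀ = D/Vd = 108/12 = 9 μg/mL.
Steady-state peak Cmax,ss = C₀·R = 9 × 8/7 ≈ 10.286 μg/mL.
Peak 10.3 μg/mL vs MTC 13 μg/mL: below toxic threshold.

10.3 μg/mL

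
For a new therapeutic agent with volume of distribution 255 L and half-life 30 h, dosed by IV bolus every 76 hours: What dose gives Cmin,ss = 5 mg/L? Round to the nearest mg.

6106 mg

τ/t½ = 76/30 ≈ 2.5333, so f = (1/2)^(76/30) ≈ 0.172739.
Cmin,ss = (D/Vd)·f/(1−f), so D = Cmin,ss·Vd·(1−f)/f.
D = 5 × 255 × (1−f)/f ≈ 5 × 255 × 4.78908 ≈ 6106.08 mg.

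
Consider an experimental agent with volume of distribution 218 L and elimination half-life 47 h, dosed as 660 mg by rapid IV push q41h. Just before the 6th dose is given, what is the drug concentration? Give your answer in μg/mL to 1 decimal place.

3.5 μg/mL

f = (1/2)^(τ/t½) = (1/2)^(41/47) ≈ 0.5463.
C₀ = D/Vd = 660/218 ≈ 3.028 μg/mL.
Before the 6th dose, 5 doses have been given. Superposition: Cmin = C₀·(f + f² + … + f^5).
≈ 3.028 × (0.5463 + 0.2984 + 0.1630 + 0.0891 + 0.0487) ≈ 3.028 × 1.1455 ≈ 3.469 μg/mL.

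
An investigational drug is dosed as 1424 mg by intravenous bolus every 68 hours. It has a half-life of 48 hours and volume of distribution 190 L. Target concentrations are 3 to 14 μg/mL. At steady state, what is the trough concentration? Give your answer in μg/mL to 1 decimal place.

k = ln2/t½ = ln2/48 ≈ 0.014441 h⁻¹; fraction remaining f = e^(−kτ) = e^(−0.014441×68) ≈ 0.3746.
At steady state, accumulation factor R = 1/(1 − e^(−kτ)) ≈ 1.5990.
Single-dose peak C₀ = D/Vd = 1424/190 ≈ 7.495 μg/mL.
Steady-state peak Cmax,ss = C₀·R ≈ 7.495 × 1.5990 ≈ 11.985 μg/mL.
One interval later, Cmin,ss = Cmax,ss·e^(−kτ) ≈ 11.985 × 0.3746 ≈ 4.490 μg/mL.
Trough 4.5 μg/mL vs MEC 3 μg/mL: adequate.

4.5 μg/mL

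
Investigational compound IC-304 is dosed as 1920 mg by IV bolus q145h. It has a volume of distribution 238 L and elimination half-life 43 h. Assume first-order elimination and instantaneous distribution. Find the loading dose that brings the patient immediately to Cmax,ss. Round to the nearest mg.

f = (1/2)^(145/43) ≈ 0.096583; accumulation ratio R = 1/(1−f) ≈ 1.10691.
Loading dose to hit Cmax,ss on first dose: D_load = D_maint·R ≈ 1920 × 1.10691 ≈ 2125.27 mg.

2125 mg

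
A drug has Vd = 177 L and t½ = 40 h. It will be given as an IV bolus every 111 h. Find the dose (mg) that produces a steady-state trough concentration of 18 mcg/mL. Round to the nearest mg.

τ/t½ = 111/40 ≈ 2.775, so f = (1/2)^(111/40) ≈ 0.146097.
Cmin,ss = (D/Vd)·f/(1−f), so D = Cmin,ss·Vd·(1−f)/f.
D = 18 × 177 × (1−f)/f ≈ 18 × 177 × 5.84477 ≈ 18621.44 mg.

18621 mg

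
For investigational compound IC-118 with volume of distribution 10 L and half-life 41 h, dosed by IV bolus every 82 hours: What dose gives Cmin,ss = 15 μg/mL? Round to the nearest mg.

τ/t½ = 82/41 ≈ 2, so f = (1/2)^(82/41) ≈ 0.250000.
Cmin,ss = (D/Vd)·f/(1−f), so D = Cmin,ss·Vd·(1−f)/f.
D = 15 × 10 × (1−f)/f ≈ 15 × 10 × 3.00000 ≈ 450.00 mg.

450 mg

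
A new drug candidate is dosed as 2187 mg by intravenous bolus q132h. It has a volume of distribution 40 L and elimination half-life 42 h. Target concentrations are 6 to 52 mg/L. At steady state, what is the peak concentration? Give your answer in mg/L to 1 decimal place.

61.7 mg/L

k = ln2/t½ = ln2/42 ≈ 0.016504 h⁻¹; fraction remaining f = e^(−kτ) = e^(−0.016504×132) ≈ 0.1132.
Accumulation ratio R = 1/(1 − f) ≈ 1/0.8868 ≈ 1.1276.
Single-dose peak C₀ = D/Vd = 2187/40 ≈ 54.675 mg/L.
Steady-state peak Cmax,ss = C₀·R ≈ 54.675 × 1.1276 ≈ 61.652 mg/L.
Peak 61.7 mg/L vs MTC 52 mg/L: exceeds toxic threshold.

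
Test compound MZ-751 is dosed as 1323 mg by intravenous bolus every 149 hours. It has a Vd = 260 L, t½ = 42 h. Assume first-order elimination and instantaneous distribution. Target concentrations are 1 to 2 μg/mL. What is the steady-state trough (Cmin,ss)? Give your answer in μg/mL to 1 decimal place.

k = ln2/t½ = ln2/42 ≈ 0.016504 h⁻¹; fraction remaining f = e^(−kτ) = e^(−0.016504×149) ≈ 0.0855.
Each bolus raises the concentration by D/Vd = 1323/260 ≈ 5.088 μg/mL.
Steady-state trough Cmin,ss = C₀·f/(1−f) ≈ 5.088 × 0.0855/0.9145 ≈ 0.476 μg/mL.
Trough 0.5 μg/mL vs MEC 1 μg/mL: subtherapeutic.

0.5 μg/mL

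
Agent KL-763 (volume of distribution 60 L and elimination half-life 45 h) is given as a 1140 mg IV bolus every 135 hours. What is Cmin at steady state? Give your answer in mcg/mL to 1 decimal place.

2.7 mcg/mL

The dosing interval is 3 half-lives, so f = 2^(−3) = 0.125.
At steady state, R = 1/(1 − 0.125) = 8/7.
Single-dose peak C₀ = D/Vd = 1140/60 = 19 mcg/mL.
Steady-state peak Cmax,ss = C₀·R = 19 × 8/7 ≈ 21.714 mcg/mL.
Steady-state trough Cmin,ss = Cmax,ss·f ≈ 21.714 × 0.125 ≈ 2.714 mcg/mL.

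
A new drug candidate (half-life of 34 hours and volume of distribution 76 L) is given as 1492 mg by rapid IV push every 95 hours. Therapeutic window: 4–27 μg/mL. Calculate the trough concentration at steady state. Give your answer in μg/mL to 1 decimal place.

k = ln2/t½ = ln2/34 ≈ 0.020387 h⁻¹; fraction remaining f = e^(−kτ) = e^(−0.020387×95) ≈ 0.1442.
Each bolus raises the concentration by D/Vd = 1492/76 ≈ 19.632 μg/mL.
Steady-state trough Cmin,ss = C₀·f/(1−f) ≈ 19.632 × 0.1442/0.8558 ≈ 3.308 μg/mL.
Trough 3.3 μg/mL vs MEC 4 μg/mL: subtherapeutic.

3.3 μg/mL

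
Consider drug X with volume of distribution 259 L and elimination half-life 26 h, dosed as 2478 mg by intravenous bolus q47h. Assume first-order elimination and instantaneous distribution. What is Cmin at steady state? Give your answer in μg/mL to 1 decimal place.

Over one 47-h interval, 47/26 ≈ 1.8077 half-lives elapse, leaving f ≈ 0.2856 of each dose.
Each bolus raises the concentration by D/Vd = 2478/259 ≈ 9.568 μg/mL.
Steady-state trough Cmin,ss = C₀·f/(1−f) ≈ 9.568 × 0.2856/0.7144 ≈ 3.825 μg/mL.

3.8 μg/mL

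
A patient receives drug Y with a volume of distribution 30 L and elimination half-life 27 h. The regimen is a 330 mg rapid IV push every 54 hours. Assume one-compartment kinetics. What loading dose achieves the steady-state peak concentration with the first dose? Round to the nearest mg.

f = (1/2)^(54/27) ≈ 0.250000; accumulation ratio R = 1/(1−f) ≈ 1.33333.
Loading dose to hit Cmax,ss on first dose: D_load = D_maint·R ≈ 330 × 1.33333 ≈ 440.00 mg.

440 mg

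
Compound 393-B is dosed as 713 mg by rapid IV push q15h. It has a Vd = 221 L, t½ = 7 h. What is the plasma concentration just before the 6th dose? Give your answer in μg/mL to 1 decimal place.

0.9 μg/mL

f = (1/2)^(τ/t½) = (1/2)^(15/7) ≈ 0.2264.
C₀ = D/Vd = 713/221 ≈ 3.226 μg/mL.
Before the 6th dose, 5 doses have been given. Superposition: Cmin = C₀·(f + f² + … + f^5).
≈ 3.226 × (0.2264 + 0.0513 + 0.0116 + 0.0026 + 0.0006) ≈ 3.226 × 0.2925 ≈ 0.944 μg/mL.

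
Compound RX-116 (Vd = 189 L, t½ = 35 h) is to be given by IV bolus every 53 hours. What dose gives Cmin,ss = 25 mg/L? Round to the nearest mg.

8772 mg

τ/t½ = 53/35 ≈ 1.5143, so f = (1/2)^(53/35) ≈ 0.350070.
Cmin,ss = (D/Vd)·f/(1−f), so D = Cmin,ss·Vd·(1−f)/f.
D = 25 × 189 × (1−f)/f ≈ 25 × 189 × 1.85657 ≈ 8772.29 mg.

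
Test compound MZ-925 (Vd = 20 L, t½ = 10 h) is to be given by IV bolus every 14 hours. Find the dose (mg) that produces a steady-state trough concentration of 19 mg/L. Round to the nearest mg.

τ/t½ = 14/10 ≈ 1.4, so f = (1/2)^(14/10) ≈ 0.378929.
Cmin,ss = (D/Vd)·f/(1−f), so D = Cmin,ss·Vd·(1−f)/f.
D = 19 × 20 × (1−f)/f ≈ 19 × 20 × 1.63902 ≈ 622.83 mg.

623 mg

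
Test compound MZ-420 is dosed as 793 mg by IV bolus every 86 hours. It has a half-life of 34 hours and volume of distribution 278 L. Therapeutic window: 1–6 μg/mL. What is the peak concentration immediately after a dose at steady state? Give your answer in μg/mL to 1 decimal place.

τ/t½ = 86/34 ≈ 2.5294, so fraction remaining f = (1/2)^(86/34) ≈ 0.1732.
Accumulation ratio R = 1/(1 − f) ≈ 1/0.8268 ≈ 1.2095.
Each bolus raises the concentration by D/Vd = 793/278 ≈ 2.853 μg/mL.
Cmax,ss = C₀/(1 − f) ≈ 2.853/0.8268 ≈ 3.451 μg/mL.
Peak 3.5 μg/mL vs MTC 6 μg/mL: below toxic threshold.

3.5 μg/mL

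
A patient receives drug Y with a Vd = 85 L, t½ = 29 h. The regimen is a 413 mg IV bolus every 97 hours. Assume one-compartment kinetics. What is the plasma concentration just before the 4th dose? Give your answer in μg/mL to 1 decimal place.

f = (1/2)^(τ/t½) = (1/2)^(97/29) ≈ 0.0984.
C₀ = D/Vd = 413/85 ≈ 4.859 μg/mL.
Before the 4th dose, 3 doses have been given. Superposition: Cmin = C₀·(f + f² + … + f^3).
≈ 4.859 × (0.0984 + 0.0097 + 0.0010) ≈ 4.859 × 0.1091 ≈ 0.530 μg/mL.

0.5 μg/mL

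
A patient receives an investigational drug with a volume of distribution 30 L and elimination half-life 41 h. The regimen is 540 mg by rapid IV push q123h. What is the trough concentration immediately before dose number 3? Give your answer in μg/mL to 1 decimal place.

f = (1/2)^(τ/t½) = (1/2)^(123/41) ≈ 0.1250.
C₀ = D/Vd = 540/30 ≈ 18.000 μg/mL.
Before the 3rd dose, 2 doses have been given. Superposition: Cmin = C₀·(f + f²).
≈ 18.000 × (0.1250 + 0.0156) ≈ 18.000 × 0.1406 ≈ 2.531 μg/mL.

2.5 μg/mL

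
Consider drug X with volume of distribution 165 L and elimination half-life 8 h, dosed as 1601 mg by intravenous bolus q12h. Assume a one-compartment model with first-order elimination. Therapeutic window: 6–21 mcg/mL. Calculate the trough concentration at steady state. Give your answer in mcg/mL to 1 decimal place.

5.3 mcg/mL

Over one 12-h interval, 12/8 ≈ 1.5 half-lives elapse, leaving f ≈ 0.3536 of each dose.
Each bolus raises the concentration by D/Vd = 1601/165 ≈ 9.703 mcg/mL.
Steady-state trough Cmin,ss = C₀·f/(1−f) ≈ 9.703 × 0.3536/0.6464 ≈ 5.308 mcg/mL.
Trough 5.3 mcg/mL vs MEC 6 mcg/mL: subtherapeutic.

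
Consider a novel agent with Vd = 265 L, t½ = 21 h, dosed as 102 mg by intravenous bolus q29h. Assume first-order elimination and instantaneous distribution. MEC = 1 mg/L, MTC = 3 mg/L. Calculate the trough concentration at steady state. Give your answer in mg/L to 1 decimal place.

k = ln2/t½ = ln2/21 ≈ 0.033007 h⁻¹; fraction remaining f = e^(−kτ) = e^(−0.033007×29) ≈ 0.3840.
Accumulation ratio R = 1/(1 − f) ≈ 1/0.6160 ≈ 1.6234.
Single-dose peak C₀ = D/Vd = 102/265 ≈ 0.385 mg/L.
Steady-state peak Cmax,ss = C₀·R ≈ 0.385 × 1.6234 ≈ 0.625 mg/L.
Steady-state trough Cmin,ss = Cmax,ss·f ≈ 0.625 × 0.3840 ≈ 0.240 mg/L.
Trough 0.2 mg/L vs MEC 1 mg/L: subtherapeutic.

0.2 mg/L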